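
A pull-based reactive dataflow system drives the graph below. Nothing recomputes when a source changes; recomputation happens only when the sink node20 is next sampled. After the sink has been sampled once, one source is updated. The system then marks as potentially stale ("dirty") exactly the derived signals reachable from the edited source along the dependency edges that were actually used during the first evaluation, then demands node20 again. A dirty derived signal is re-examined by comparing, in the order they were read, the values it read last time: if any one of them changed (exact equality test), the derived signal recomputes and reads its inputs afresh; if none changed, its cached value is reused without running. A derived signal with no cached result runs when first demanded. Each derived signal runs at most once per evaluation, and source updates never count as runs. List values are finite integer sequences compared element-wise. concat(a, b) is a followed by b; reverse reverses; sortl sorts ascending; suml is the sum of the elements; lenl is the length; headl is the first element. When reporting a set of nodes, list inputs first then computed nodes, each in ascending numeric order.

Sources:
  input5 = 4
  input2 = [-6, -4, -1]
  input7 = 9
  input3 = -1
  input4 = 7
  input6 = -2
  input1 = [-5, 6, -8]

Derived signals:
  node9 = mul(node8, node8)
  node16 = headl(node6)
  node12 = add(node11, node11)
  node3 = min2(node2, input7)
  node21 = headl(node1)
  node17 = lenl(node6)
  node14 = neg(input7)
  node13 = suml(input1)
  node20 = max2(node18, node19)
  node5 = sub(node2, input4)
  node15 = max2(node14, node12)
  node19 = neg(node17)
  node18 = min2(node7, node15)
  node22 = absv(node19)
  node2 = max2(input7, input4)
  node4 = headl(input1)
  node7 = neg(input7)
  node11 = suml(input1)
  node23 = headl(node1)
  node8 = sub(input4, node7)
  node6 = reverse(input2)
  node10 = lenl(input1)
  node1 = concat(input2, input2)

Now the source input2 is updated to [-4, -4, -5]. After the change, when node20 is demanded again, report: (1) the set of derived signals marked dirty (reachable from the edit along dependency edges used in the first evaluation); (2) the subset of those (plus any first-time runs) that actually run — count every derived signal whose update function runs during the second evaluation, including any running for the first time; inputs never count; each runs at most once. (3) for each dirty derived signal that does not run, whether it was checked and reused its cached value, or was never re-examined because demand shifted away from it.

Marked dirty: node6, node17, node19, node20.
Derived signals that run: node6, node17 — 2 in total.
Checked but reused from cache: node19, node20.
Key observation: the change is absorbed at node17 — it re-runs but produces the same value, and the output's value is unchanged.

First evaluation (everything demanded from the output):
  node6 = reverse([-6, -4, -1]) = [-1, -4, -6]
  node7 = neg(9) = -9
  node11 = suml([-5, 6, -8]) = -7
  node12 = add(-7, -7) = -14
  node14 = neg(9) = -9
  node15 = max2(-9, -14) = -9
  node17 = lenl([-1, -4, -6]) = 3
  node18 = min2(-9, -9) = -9
  node19 = neg(3) = -3
  node20 = max2(-9, -3) = -3

Propagation after the edit:
  node6: runs — input2 [-6, -4, -1]->[-4, -4, -5]; result [-5, -4, -4].
  node17: runs — node6 [-1, -4, -6]->[-5, -4, -4]; result 3 (same value as before).
  node19: checked — values it read are unchanged (node17 unchanged); reused cached -3 without running.
  node20: checked — values it read are unchanged (node18 unchanged, node19 unchanged); reused cached -3 without running.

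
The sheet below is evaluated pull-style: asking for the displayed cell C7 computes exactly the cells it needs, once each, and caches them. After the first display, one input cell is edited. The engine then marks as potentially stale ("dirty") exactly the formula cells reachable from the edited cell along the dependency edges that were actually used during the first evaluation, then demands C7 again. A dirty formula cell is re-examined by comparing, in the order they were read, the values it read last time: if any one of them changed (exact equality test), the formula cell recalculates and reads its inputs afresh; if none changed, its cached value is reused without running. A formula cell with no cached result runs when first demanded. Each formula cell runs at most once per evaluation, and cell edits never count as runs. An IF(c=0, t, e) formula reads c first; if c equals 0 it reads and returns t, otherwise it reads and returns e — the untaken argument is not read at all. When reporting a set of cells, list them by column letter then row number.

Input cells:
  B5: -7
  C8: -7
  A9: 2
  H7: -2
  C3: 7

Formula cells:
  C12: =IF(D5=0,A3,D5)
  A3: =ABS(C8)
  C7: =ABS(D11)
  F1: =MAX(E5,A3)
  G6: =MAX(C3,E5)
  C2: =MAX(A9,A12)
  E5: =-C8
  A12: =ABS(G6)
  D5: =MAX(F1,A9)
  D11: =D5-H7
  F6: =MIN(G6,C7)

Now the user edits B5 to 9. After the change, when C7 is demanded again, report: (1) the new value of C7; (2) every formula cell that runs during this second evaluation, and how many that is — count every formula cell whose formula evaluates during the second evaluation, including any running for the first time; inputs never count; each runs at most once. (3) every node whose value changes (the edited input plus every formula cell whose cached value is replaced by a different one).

First demand of the output computes:
  A3 = ABS(-7) = 7
  E5 = -(-7) = 7
  F1 = MAX(7, 7) = 7
  D5 = MAX(7, 2) = 7
  D11 = 7 - -2 = 9
  C7 = ABS(9) = 9

After the edit, cleaning proceeds:
  no node depends on B5 at all; the second demand re-runs nothing.

Note the shortcut — nothing in the graph depends on B5 at all, so no recomputation happens.

Demanding C7 again yields 9.
0 formula cells run: none.
The nodes whose values change: B5.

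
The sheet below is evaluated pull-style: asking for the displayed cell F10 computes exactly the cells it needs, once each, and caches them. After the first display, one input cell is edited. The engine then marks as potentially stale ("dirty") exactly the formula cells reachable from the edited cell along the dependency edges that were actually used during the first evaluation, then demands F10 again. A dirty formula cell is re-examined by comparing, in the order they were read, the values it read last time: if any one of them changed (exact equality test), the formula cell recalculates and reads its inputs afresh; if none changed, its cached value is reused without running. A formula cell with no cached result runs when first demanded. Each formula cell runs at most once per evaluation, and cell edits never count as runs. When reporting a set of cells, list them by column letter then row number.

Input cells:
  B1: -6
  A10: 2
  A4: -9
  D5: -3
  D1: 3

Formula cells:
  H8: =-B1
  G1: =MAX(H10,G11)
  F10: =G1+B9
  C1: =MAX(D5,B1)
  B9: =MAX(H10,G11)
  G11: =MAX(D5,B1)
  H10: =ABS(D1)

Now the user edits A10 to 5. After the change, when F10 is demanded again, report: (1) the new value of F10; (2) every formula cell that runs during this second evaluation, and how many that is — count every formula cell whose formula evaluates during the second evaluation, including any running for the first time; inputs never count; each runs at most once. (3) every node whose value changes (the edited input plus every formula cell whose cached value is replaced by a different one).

Demanding F10 again yields 6.
0 formula cells run: none.
The nodes whose values change: A10.
Note the shortcut — nothing in the graph depends on A10 at all, so no recomputation happens.

First demand of the output computes:
  G11 = MAX(-3, -6) = -3
  H10 = ABS(3) = 3
  B9 = MAX(3, -3) = 3
  G1 = MAX(3, -3) = 3
  F10 = 3 + 3 = 6

After the edit, cleaning proceeds:
  no node depends on A10 at all; the second demand re-runs nothing.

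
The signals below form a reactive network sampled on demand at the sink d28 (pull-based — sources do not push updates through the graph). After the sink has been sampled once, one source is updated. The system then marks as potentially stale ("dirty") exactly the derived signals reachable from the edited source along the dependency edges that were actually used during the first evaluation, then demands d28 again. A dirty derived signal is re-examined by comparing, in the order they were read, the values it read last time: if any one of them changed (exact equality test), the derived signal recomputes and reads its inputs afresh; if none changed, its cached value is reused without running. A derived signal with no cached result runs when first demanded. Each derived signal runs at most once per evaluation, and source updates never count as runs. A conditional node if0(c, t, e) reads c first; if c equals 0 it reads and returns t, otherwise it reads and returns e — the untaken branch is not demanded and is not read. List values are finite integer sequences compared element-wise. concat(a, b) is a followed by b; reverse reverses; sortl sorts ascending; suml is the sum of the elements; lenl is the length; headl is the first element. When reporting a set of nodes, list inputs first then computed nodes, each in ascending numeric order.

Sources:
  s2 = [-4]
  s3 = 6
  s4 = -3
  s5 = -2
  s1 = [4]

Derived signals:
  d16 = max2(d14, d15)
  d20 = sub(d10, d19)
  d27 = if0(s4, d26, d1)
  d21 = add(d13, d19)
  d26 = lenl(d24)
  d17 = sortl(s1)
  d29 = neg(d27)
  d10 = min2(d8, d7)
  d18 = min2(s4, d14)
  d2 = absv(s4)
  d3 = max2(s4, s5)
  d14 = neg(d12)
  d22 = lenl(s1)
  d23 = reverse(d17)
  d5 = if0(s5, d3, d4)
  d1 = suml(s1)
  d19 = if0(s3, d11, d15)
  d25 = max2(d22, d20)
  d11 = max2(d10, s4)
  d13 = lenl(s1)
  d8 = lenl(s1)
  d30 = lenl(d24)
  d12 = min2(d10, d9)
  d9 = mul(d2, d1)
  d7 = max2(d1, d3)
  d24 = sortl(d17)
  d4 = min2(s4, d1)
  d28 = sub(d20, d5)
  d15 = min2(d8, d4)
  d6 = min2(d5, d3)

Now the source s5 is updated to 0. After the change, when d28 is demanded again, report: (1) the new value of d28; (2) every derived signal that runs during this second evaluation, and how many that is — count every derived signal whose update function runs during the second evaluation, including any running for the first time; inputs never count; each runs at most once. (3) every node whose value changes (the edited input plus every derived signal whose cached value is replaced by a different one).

d28 now evaluates to 4.
Run set: d3, d5, d7, d28 (4 run).
Changed values: s5, d3, d5, d28.
The important point: at d10 every value read last time is unchanged, so the dirty flag clears without a run.

Initial pass — values computed on the first demand:
  d1 = suml([4]) = 4
  d3 = max2(-3, -2) = -2
  d4 = min2(-3, 4) = -3
  d5 = if0(s5=-2 -> else branch d4) = -3
  d7 = max2(4, -2) = 4
  d8 = lenl([4]) = 1
  d10 = min2(1, 4) = 1
  d15 = min2(1, -3) = -3
  d19 = if0(s3=6 -> else branch d15) = -3
  d20 = sub(1, -3) = 4
  d28 = sub(4, -3) = 7

Second demand — change propagation:
  d3: re-runs because s5 -2->0; new result 0.
  d5: re-runs because s5 -2->0; new result 0.
  d7: re-runs because d3 -2->0; new result 4 (unchanged).
  d10: re-examined; everything it read last time is the same (d8 unchanged, d7 unchanged) — cache 1 kept, no run.
  d20: re-examined; everything it read last time is the same (d10 unchanged, d19 unchanged) — cache 4 kept, no run.
  d28: re-runs because d5 -3->0; new result 4.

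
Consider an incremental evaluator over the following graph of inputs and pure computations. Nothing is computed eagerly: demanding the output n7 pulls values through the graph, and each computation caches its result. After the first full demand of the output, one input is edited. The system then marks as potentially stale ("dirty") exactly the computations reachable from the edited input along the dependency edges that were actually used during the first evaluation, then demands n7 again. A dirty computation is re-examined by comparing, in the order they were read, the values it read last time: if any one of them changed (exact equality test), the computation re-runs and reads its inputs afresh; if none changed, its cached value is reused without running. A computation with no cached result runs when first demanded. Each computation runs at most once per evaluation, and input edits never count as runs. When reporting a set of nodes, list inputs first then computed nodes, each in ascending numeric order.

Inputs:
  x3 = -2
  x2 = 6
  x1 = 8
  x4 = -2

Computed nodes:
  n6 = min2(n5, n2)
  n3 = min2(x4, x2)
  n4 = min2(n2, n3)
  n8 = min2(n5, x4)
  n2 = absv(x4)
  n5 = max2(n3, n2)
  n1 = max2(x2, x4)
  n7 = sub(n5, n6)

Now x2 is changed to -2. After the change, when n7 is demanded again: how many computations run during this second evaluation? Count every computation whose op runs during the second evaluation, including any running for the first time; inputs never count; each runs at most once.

Run set: n3 (1 run).
The important point: n3 recomputes to an identical value, and the output ends up unchanged.

Initial pass — values computed on the first demand:
  n2 = absv(-2) = 2
  n3 = min2(-2, 6) = -2
  n5 = max2(-2, 2) = 2
  n6 = min2(2, 2) = 2
  n7 = sub(2, 2) = 0

Second demand — change propagation:
  n3: re-runs because x2 6->-2; new result -2 (unchanged).
  n5: re-examined; everything it read last time is the same (n3 unchanged, n2 unchanged) — cache 2 kept, no run.
  n6: re-examined; everything it read last time is the same (n5 unchanged, n2 unchanged) — cache 2 kept, no run.
  n7: re-examined; everything it read last time is the same (n5 unchanged, n6 unchanged) — cache 0 kept, no run.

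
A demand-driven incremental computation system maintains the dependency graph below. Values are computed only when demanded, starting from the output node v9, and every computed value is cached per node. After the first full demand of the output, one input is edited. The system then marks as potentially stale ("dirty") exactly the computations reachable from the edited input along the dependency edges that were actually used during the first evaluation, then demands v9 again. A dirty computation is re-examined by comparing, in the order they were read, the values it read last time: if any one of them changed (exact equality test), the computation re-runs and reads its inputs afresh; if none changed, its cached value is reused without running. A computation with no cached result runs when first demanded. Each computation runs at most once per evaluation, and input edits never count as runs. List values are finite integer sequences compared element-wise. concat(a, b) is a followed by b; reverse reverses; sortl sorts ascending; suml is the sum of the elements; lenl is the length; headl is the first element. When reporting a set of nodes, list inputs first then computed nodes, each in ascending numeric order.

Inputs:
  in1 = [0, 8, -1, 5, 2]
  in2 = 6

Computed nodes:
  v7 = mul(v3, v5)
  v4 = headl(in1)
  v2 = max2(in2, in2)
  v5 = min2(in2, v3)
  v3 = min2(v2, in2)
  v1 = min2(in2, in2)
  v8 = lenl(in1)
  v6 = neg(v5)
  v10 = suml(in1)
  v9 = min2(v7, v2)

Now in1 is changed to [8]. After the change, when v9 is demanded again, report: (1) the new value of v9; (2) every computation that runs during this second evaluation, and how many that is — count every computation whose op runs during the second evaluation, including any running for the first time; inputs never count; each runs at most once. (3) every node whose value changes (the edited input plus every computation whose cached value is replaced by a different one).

First evaluation (everything demanded from the output):
  v2 = max2(6, 6) = 6
  v3 = min2(6, 6) = 6
  v5 = min2(6, 6) = 6
  v7 = mul(6, 6) = 36
  v9 = min2(36, 6) = 6

Propagation after the edit:
  in1 feeds no computation that the output demands — nothing is marked dirty and nothing runs.

Key observation: in1 is never demanded by the output, so the edit triggers no recomputation at all.

New value of v9: 6.
Computations that run: none — 0 in total.
Values that change: in1.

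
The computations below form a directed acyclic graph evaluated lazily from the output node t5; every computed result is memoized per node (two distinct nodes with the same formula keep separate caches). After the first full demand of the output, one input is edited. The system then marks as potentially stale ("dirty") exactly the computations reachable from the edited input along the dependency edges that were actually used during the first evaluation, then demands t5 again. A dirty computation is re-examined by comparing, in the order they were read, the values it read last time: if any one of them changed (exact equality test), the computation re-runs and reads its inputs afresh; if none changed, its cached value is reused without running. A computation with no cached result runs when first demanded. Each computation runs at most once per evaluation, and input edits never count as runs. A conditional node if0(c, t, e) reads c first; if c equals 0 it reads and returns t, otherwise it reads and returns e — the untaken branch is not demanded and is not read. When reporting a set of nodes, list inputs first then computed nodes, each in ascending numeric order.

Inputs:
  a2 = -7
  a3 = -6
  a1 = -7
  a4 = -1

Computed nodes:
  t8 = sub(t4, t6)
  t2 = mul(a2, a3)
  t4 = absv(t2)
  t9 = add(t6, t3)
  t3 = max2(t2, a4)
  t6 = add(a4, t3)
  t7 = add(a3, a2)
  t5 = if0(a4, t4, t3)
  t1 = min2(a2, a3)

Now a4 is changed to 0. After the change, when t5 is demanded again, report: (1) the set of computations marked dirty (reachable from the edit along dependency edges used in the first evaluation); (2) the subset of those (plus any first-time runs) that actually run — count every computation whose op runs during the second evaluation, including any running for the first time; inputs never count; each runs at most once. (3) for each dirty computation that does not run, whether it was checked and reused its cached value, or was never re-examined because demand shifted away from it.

First demand of the output computes:
  t2 = mul(-7, -6) = 42
  t3 = max2(42, -1) = 42
  t5 = if0(a4=-1 -> else branch t3) = 42

After the edit, cleaning proceeds:
  t3: stays stale; no demand reaches it after the flip.
  t4: had never run; runs now, result 42.
  t5: a read changed (a4 -1->0) — executes, giving 42 — identical to its old value.

Note the branch switch — demand abandons t3, which is never re-examined.

The edit dirties: t3, t5.
2 computations run: t4, t5.
Unvisited dirty nodes (no longer demanded): t3.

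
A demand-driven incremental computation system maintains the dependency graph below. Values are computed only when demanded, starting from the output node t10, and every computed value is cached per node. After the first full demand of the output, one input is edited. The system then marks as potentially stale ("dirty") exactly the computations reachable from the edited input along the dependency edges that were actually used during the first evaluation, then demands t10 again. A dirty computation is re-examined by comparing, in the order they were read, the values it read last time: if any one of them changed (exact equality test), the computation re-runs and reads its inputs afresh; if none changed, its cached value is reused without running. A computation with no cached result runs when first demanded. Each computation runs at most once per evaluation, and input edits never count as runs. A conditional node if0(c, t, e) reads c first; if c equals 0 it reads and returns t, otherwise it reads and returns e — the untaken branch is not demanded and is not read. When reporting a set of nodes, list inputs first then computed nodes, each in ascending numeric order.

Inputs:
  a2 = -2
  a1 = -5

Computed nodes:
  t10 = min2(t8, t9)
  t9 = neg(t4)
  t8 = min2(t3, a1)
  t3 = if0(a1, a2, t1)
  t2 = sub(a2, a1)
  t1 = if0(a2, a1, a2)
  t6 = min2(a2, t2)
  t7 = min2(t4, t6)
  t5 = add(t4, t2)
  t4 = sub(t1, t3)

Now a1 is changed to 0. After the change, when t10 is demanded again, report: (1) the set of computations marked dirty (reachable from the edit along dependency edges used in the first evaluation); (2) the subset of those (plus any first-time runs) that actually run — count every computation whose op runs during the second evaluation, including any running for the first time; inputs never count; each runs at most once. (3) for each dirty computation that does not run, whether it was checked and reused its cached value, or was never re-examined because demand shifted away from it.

Marked dirty: t3, t4, t8, t9, t10.
Computations that run: t3, t8, t10 — 3 in total.
Checked but reused from cache: t4, t9.
Key observation: the cutoff stops propagation at t4 — its inputs' values are unchanged, so it reuses its cache.

First evaluation (everything demanded from the output):
  t1 = if0(a2=-2 -> else branch a2) = -2
  t3 = if0(a1=-5 -> else branch t1) = -2
  t4 = sub(-2, -2) = 0
  t8 = min2(-2, -5) = -5
  t9 = neg(0) = 0
  t10 = min2(-5, 0) = -5

Propagation after the edit:
  t3: runs — a1 -5->0; result -2 (same value as before).
  t4: checked — values it read are unchanged (t1 unchanged, t3 unchanged); reused cached 0 without running.
  t8: runs — a1 -5->0; result -2.
  t9: checked — values it read are unchanged (t4 unchanged); reused cached 0 without running.
  t10: runs — t8 -5->-2; result -2.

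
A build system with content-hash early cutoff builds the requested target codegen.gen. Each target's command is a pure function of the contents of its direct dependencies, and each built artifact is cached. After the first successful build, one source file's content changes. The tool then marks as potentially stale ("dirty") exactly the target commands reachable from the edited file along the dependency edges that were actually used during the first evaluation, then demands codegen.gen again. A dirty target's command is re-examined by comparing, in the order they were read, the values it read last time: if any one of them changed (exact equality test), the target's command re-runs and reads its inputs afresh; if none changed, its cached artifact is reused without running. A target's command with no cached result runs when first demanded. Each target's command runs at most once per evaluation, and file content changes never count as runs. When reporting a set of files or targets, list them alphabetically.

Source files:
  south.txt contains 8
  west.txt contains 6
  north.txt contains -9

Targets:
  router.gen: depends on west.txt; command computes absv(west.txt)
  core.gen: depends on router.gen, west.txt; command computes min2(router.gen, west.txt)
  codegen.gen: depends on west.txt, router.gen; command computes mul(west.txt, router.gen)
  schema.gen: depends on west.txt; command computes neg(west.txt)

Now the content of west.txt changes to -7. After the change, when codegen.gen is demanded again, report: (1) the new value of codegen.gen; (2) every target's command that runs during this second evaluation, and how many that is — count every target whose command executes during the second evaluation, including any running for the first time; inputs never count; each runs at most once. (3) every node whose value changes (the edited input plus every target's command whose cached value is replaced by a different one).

First evaluation (everything demanded from the output):
  router.gen = absv(6) = 6
  codegen.gen = mul(6, 6) = 36

Propagation after the edit:
  router.gen: runs — west.txt 6->-7; result 7.
  codegen.gen: runs — west.txt 6->-7; router.gen 6->7; result -49.

New value of codegen.gen: -49.
Target commands that run: codegen.gen, router.gen — 2 in total.
Values that change: codegen.gen, router.gen, west.txt.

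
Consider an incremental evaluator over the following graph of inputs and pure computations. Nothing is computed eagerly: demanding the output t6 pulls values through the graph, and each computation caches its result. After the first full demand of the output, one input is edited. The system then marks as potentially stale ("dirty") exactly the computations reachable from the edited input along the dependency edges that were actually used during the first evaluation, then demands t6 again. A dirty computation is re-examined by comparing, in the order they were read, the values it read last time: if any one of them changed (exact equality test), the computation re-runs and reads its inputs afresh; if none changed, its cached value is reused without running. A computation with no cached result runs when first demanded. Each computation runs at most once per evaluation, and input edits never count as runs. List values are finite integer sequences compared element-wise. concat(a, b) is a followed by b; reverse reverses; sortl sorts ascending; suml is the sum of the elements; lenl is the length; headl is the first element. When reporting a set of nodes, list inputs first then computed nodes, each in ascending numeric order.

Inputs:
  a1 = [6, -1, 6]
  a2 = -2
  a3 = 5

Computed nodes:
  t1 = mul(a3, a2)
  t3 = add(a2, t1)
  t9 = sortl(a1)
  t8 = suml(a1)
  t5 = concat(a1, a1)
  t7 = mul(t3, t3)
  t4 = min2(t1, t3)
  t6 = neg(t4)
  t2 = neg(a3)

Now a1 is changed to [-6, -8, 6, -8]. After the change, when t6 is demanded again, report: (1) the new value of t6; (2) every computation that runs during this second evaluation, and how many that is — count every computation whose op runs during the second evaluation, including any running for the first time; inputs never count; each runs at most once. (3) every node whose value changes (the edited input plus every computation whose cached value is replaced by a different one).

t6 now evaluates to 12.
Run set: none (0 run).
Changed values: a1.
The important point: nothing the output needs ever reads a1, so the edit is invisible to it.

Initial pass — values computed on the first demand:
  t1 = mul(5, -2) = -10
  t3 = add(-2, -10) = -12
  t4 = min2(-10, -12) = -12
  t6 = neg(-12) = 12

Second demand — change propagation:
  no demanded computation ever read a1, so the edit dirties nothing and nothing runs.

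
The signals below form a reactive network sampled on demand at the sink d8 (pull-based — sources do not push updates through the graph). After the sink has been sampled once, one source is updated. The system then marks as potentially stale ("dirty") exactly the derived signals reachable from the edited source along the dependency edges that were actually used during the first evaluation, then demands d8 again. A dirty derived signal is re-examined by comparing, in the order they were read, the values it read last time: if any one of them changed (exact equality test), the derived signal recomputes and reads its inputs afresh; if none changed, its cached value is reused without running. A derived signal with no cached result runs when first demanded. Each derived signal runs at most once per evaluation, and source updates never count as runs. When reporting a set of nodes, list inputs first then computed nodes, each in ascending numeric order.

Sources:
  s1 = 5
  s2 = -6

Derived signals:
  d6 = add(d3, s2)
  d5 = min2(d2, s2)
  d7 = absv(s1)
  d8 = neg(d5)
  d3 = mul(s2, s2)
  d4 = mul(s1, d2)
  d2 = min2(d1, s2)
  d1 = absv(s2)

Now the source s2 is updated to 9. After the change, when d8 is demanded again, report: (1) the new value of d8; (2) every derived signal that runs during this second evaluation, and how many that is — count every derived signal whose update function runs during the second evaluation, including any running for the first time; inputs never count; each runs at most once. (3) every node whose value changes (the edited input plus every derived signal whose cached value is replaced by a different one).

d8 now evaluates to -9.
Run set: d1, d2, d5, d8 (4 run).
Changed values: s2, d1, d2, d5, d8.

Initial pass — values computed on the first demand:
  d1 = absv(-6) = 6
  d2 = min2(6, -6) = -6
  d5 = min2(-6, -6) = -6
  d8 = neg(-6) = 6

Second demand — change propagation:
  d1: re-runs because s2 -6->9; new result 9.
  d2: re-runs because d1 6->9; s2 -6->9; new result 9.
  d5: re-runs because d2 -6->9; s2 -6->9; new result 9.
  d8: re-runs because d5 -6->9; new result -9.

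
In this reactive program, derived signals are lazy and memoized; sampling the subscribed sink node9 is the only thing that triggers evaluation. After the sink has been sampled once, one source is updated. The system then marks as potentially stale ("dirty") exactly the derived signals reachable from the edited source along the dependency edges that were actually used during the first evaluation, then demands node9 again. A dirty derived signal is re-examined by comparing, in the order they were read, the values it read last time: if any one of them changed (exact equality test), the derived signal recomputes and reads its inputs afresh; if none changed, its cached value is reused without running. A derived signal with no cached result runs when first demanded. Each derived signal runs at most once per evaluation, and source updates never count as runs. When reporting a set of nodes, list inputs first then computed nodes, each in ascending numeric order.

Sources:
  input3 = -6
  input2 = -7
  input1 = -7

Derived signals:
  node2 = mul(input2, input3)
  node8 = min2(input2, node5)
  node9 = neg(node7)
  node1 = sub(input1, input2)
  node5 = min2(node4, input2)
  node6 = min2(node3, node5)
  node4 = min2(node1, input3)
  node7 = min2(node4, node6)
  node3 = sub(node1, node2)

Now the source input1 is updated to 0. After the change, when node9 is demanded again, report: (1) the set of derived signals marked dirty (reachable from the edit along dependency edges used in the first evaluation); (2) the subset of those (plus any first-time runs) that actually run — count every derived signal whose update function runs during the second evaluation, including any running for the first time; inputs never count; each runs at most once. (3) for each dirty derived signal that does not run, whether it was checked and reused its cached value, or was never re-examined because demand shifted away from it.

The edit dirties: node1, node3, node4, node5, node6, node7, node9.
6 derived signals run: node1, node3, node4, node6, node7, node9.
Cache hits after checking: node5.
Note where the cutoff bites: node5 is checked, finds nothing changed, and keeps its cache.

First demand of the output computes:
  node1 = sub(-7, -7) = 0
  node2 = mul(-7, -6) = 42
  node3 = sub(0, 42) = -42
  node4 = min2(0, -6) = -6
  node5 = min2(-6, -7) = -7
  node6 = min2(-42, -7) = -42
  node7 = min2(-6, -42) = -42
  node9 = neg(-42) = 42

After the edit, cleaning proceeds:
  node1: a read changed (input1 -7->0) — executes, giving 7.
  node3: a read changed (node1 0->7) — executes, giving -35.
  node4: a read changed (node1 0->7) — executes, giving -6 — identical to its old value.
  node5: dirty, but its reads are unchanged (node4 unchanged, input2 unchanged); cached -7 stands.
  node6: a read changed (node3 -42->-35) — executes, giving -35.
  node7: a read changed (node6 -42->-35) — executes, giving -35.
  node9: a read changed (node7 -42->-35) — executes, giving 35.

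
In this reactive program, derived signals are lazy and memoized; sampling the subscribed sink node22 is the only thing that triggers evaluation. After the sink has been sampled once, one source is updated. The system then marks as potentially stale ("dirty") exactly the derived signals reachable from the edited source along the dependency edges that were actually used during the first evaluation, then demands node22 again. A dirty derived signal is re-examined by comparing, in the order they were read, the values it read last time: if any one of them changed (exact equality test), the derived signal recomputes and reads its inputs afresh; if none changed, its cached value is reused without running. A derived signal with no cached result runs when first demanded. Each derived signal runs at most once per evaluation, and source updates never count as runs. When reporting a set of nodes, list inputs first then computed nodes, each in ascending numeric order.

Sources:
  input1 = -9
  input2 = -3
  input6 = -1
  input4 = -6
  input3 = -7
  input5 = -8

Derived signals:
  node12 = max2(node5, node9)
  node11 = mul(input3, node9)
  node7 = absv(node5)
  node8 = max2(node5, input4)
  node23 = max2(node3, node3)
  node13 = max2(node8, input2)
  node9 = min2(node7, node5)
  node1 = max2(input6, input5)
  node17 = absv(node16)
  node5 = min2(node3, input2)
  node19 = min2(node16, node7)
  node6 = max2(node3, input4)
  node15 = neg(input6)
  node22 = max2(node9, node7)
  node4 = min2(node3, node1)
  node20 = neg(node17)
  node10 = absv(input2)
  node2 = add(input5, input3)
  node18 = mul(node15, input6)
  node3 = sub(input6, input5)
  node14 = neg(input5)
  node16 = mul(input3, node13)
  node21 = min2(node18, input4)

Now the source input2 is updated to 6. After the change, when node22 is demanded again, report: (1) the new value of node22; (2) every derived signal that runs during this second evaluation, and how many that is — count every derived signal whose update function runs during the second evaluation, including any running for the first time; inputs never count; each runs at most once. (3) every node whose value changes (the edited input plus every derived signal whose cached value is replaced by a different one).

Demanding node22 again yields 6.
4 derived signals run: node5, node7, node9, node22.
The nodes whose values change: input2, node5, node7, node9, node22.

First demand of the output computes:
  node3 = sub(-1, -8) = 7
  node5 = min2(7, -3) = -3
  node7 = absv(-3) = 3
  node9 = min2(3, -3) = -3
  node22 = max2(-3, 3) = 3

After the edit, cleaning proceeds:
  node5: a read changed (input2 -3->6) — executes, giving 6.
  node7: a read changed (node5 -3->6) — executes, giving 6.
  node9: a read changed (node7 3->6; node5 -3->6) — executes, giving 6.
  node22: a read changed (node9 -3->6; node7 3->6) — executes, giving 6.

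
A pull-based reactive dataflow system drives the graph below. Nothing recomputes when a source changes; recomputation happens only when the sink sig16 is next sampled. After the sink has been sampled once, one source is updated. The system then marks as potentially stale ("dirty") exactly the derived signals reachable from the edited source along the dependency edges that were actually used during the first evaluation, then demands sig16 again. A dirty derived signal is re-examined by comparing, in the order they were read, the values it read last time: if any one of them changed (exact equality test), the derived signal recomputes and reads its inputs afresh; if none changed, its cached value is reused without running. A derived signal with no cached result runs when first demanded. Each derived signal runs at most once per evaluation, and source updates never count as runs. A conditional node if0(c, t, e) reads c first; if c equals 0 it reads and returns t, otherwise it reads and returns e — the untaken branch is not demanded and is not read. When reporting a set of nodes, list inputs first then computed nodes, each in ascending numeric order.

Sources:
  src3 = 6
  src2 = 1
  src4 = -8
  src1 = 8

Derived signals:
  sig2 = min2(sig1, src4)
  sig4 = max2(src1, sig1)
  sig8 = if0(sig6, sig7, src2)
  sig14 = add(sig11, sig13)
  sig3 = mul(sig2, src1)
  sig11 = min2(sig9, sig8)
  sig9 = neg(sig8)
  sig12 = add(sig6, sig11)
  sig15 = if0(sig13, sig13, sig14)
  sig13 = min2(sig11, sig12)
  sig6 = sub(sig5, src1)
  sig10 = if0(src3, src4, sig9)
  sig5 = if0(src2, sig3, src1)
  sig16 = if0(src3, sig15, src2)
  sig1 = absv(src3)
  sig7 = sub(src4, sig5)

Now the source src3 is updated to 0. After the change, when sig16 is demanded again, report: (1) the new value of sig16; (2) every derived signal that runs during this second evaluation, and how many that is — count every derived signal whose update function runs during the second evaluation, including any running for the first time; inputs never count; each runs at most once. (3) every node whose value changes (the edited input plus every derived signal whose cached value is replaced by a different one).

First evaluation (everything demanded from the output):
  sig16 = if0(src3=6 -> else branch src2) = 1

Propagation after the edit:
  sig5: demanded for the first time — runs, produces 8.
  sig6: demanded for the first time — runs, produces 0.
  sig7: demanded for the first time — runs, produces -16.
  sig8: demanded for the first time — runs, produces -16.
  sig9: demanded for the first time — runs, produces 16.
  sig11: demanded for the first time — runs, produces -16.
  sig12: demanded for the first time — runs, produces -16.
  sig13: demanded for the first time — runs, produces -16.
  sig14: demanded for the first time — runs, produces -32.
  sig15: demanded for the first time — runs, produces -32.
  sig16: runs — src3 6->0; result -32.

Key observation: a condition flipped, so demand reaches new nodes — sig5, sig6, sig7, sig8, sig9, sig11, sig12, sig13, sig14, sig15 run for the first time.

New value of sig16: -32.
Derived signals that run: sig5, sig6, sig7, sig8, sig9, sig11, sig12, sig13, sig14, sig15, sig16 — 11 in total.
Values that change: src3, sig16.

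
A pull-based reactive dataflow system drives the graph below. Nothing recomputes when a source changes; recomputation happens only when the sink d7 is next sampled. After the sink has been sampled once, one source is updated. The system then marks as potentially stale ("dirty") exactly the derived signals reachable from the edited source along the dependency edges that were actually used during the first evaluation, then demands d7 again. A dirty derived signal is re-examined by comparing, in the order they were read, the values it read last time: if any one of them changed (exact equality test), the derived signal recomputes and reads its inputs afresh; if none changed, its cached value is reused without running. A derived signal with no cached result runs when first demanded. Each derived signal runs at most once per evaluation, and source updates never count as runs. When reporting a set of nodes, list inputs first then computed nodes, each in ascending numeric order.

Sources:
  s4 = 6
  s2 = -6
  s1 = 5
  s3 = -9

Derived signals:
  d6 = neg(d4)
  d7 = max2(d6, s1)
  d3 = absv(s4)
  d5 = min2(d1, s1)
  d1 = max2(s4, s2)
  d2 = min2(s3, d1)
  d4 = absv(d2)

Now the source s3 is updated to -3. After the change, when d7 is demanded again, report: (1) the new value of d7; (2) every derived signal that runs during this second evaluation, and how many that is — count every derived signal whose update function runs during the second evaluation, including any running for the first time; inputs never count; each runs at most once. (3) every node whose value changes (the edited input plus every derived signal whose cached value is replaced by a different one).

New value of d7: 5.
Derived signals that run: d2, d4, d6, d7 — 4 in total.
Values that change: s3, d2, d4, d6.

First evaluation (everything demanded from the output):
  d1 = max2(6, -6) = 6
  d2 = min2(-9, 6) = -9
  d4 = absv(-9) = 9
  d6 = neg(9) = -9
  d7 = max2(-9, 5) = 5

Propagation after the edit:
  d2: runs — s3 -9->-3; result -3.
  d4: runs — d2 -9->-3; result 3.
  d6: runs — d4 9->3; result -3.
  d7: runs — d6 -9->-3; result 5 (same value as before).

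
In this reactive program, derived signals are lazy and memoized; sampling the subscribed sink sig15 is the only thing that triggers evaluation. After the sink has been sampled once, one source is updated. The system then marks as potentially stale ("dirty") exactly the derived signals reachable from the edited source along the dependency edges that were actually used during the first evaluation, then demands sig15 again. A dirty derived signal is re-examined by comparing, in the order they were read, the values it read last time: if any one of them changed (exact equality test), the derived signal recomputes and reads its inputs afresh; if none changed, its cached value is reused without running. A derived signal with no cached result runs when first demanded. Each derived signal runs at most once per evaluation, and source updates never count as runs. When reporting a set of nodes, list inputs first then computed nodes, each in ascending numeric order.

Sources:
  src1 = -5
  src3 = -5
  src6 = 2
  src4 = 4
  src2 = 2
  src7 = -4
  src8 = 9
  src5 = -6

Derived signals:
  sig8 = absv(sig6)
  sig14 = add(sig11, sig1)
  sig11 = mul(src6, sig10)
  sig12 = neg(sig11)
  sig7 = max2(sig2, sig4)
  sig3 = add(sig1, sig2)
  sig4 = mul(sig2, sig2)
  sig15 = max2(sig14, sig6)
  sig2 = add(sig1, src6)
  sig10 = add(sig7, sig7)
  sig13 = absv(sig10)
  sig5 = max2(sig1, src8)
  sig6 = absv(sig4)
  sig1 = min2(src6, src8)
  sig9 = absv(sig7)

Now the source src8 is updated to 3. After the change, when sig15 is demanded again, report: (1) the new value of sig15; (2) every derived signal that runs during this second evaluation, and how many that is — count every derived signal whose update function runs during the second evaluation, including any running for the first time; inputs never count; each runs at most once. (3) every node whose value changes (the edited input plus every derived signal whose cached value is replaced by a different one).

First demand of the output computes:
  sig1 = min2(2, 9) = 2
  sig2 = add(2, 2) = 4
  sig4 = mul(4, 4) = 16
  sig6 = absv(16) = 16
  sig7 = max2(4, 16) = 16
  sig10 = add(16, 16) = 32
  sig11 = mul(2, 32) = 64
  sig14 = add(64, 2) = 66
  sig15 = max2(66, 16) = 66

After the edit, cleaning proceeds:
  sig1: a read changed (src8 9->3) — executes, giving 2 — identical to its old value.
  sig2: dirty, but its reads are unchanged (sig1 unchanged, src6 unchanged); cached 4 stands.
  sig4: dirty, but its reads are unchanged (sig2 unchanged, sig2 unchanged); cached 16 stands.
  sig6: dirty, but its reads are unchanged (sig4 unchanged); cached 16 stands.
  sig7: dirty, but its reads are unchanged (sig2 unchanged, sig4 unchanged); cached 16 stands.
  sig10: dirty, but its reads are unchanged (sig7 unchanged, sig7 unchanged); cached 32 stands.
  sig11: dirty, but its reads are unchanged (src6 unchanged, sig10 unchanged); cached 64 stands.
  sig14: dirty, but its reads are unchanged (sig11 unchanged, sig1 unchanged); cached 66 stands.
  sig15: dirty, but its reads are unchanged (sig14 unchanged, sig6 unchanged); cached 66 stands.

Note the absorption at sig1: it re-runs yet its value is the same, leaving the output's value untouched.

Demanding sig15 again yields 66.
1 derived signals run: sig1.
The nodes whose values change: src8.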